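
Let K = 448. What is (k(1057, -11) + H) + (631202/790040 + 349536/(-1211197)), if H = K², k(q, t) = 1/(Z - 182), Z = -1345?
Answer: 146632432473070677359/730588628461380 ≈ 2.0070e+5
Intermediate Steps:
k(q, t) = -1/1527 (k(q, t) = 1/(-1345 - 182) = 1/(-1527) = -1/1527)
H = 200704 (H = 448² = 200704)
(k(1057, -11) + H) + (631202/790040 + 349536/(-1211197)) = (-1/1527 + 200704) + (631202/790040 + 349536/(-1211197)) = 306475007/1527 + (631202*(1/790040) + 349536*(-1/1211197)) = 306475007/1527 + (315601/395020 - 349536/1211197) = 306475007/1527 + 244181273677/478447038940 = 146632432473070677359/730588628461380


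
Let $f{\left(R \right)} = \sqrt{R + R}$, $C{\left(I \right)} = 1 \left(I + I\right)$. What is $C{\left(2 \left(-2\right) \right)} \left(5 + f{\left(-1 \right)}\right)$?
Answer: $-40 - 8 i \sqrt{2} \approx -40.0 - 11.314 i$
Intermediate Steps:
$C{\left(I \right)} = 2 I$ ($C{\left(I \right)} = 1 \cdot 2 I = 2 I$)
$f{\left(R \right)} = \sqrt{2} \sqrt{R}$ ($f{\left(R \right)} = \sqrt{2 R} = \sqrt{2} \sqrt{R}$)
$C{\left(2 \left(-2\right) \right)} \left(5 + f{\left(-1 \right)}\right) = 2 \cdot 2 \left(-2\right) \left(5 + \sqrt{2} \sqrt{-1}\right) = 2 \left(-4\right) \left(5 + \sqrt{2} i\right) = - 8 \left(5 + i \sqrt{2}\right) = -40 - 8 i \sqrt{2}$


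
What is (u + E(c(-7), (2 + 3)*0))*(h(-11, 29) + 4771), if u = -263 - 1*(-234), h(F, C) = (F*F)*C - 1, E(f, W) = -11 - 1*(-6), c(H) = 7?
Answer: -281486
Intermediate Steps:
E(f, W) = -5 (E(f, W) = -11 + 6 = -5)
h(F, C) = -1 + C*F² (h(F, C) = F²*C - 1 = C*F² - 1 = -1 + C*F²)
u = -29 (u = -263 + 234 = -29)
(u + E(c(-7), (2 + 3)*0))*(h(-11, 29) + 4771) = (-29 - 5)*((-1 + 29*(-11)²) + 4771) = -34*((-1 + 29*121) + 4771) = -34*((-1 + 3509) + 4771) = -34*(3508 + 4771) = -34*8279 = -281486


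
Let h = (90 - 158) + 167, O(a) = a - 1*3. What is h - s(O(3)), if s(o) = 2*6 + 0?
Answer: 87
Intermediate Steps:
O(a) = -3 + a (O(a) = a - 3 = -3 + a)
s(o) = 12 (s(o) = 12 + 0 = 12)
h = 99 (h = -68 + 167 = 99)
h - s(O(3)) = 99 - 1*12 = 99 - 12 = 87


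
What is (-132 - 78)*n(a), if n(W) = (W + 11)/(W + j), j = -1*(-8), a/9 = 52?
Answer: -7185/34 ≈ -211.32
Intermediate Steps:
a = 468 (a = 9*52 = 468)
j = 8
n(W) = (11 + W)/(8 + W) (n(W) = (W + 11)/(W + 8) = (11 + W)/(8 + W))
(-132 - 78)*n(a) = (-132 - 78)*((11 + 468)/(8 + 468)) = -210*479/476 = -7185/34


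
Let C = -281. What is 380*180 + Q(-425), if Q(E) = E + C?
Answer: 67694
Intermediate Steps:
Q(E) = -281 + E (Q(E) = E - 281 = -281 + E)
380*180 + Q(-425) = 380*180 + (-281 - 425) = 68400 - 706 = 67694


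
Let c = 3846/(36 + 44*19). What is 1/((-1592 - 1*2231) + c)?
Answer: -436/1664905 ≈ -0.00026188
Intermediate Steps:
c = 1923/436 (c = 3846/(36 + 836) = 3846/872 = 3846*(1/872) = 1923/436 ≈ 4.4106)
1/((-1592 - 1*2231) + c) = 1/((-1592 - 1*2231) + 1923/436) = 1/((-1592 - 2231) + 1923/436) = 1/(-3823 + 1923/436) = 1/(-1664905/436) = -436/1664905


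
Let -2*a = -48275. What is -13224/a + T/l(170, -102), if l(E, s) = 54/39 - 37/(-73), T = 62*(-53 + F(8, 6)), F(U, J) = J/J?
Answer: -29549701112/17330725 ≈ -1705.0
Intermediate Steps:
F(U, J) = 1
T = -3224 (T = 62*(-53 + 1) = 62*(-52) = -3224)
l(E, s) = 1795/949 (l(E, s) = 54*(1/39) - 37*(-1/73) = 18/13 + 37/73 = 1795/949)
a = 48275/2 (a = -1/2*(-48275) = 48275/2 ≈ 24138.)
-13224/a + T/l(170, -102) = -13224/48275/2 - 3224/1795/949 = -13224*2/48275 - 3224*949/1795 = -26448/48275 - 3059576/1795 = -29549701112/17330725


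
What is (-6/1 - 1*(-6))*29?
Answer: 0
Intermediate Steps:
(-6/1 - 1*(-6))*29 = (-6*1 + 6)*29 = (-6 + 6)*29 = 0*29 = 0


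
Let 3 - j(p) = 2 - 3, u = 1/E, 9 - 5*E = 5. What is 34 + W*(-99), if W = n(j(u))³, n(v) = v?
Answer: -6302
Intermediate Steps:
E = ⅘ (E = 9/5 - ⅕*5 = 9/5 - 1 = ⅘ ≈ 0.80000)
u = 5/4 (u = 1/(⅘) = 1*(5/4) = 5/4 ≈ 1.2500)
j(p) = 4 (j(p) = 3 - (2 - 3) = 3 - 1*(-1) = 3 + 1 = 4)
W = 64 (W = 4³ = 64)
34 + W*(-99) = 34 + 64*(-99) = 34 - 6336 = -6302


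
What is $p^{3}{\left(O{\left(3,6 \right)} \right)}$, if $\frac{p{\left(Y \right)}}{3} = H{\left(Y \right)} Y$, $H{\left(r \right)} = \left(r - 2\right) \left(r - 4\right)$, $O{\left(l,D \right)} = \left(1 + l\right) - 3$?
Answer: $729$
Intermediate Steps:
$O{\left(l,D \right)} = -2 + l$
$H{\left(r \right)} = \left(-4 + r\right) \left(-2 + r\right)$ ($H{\left(r \right)} = \left(-2 + r\right) \left(-4 + r\right) = \left(-4 + r\right) \left(-2 + r\right)$)
$p{\left(Y \right)} = 3 Y \left(8 + Y^{2} - 6 Y\right)$ ($p{\left(Y \right)} = 3 \left(8 + Y^{2} - 6 Y\right) Y = 3 Y \left(8 + Y^{2} - 6 Y\right)$)
$p^{3}{\left(O{\left(3,6 \right)} \right)} = \left(3 \left(-2 + 3\right) \left(8 + \left(-2 + 3\right)^{2} - 6 \left(-2 + 3\right)\right)\right)^{3} = \left(3 \cdot 1 \left(8 + 1^{2} - 6\right)\right)^{3} = \left(3 \cdot 1 \left(8 + 1 - 6\right)\right)^{3} = \left(3 \cdot 1 \cdot 3\right)^{3} = 9^{3} = 729$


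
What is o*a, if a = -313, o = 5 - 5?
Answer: 0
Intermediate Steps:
o = 0
o*a = 0*(-313) = 0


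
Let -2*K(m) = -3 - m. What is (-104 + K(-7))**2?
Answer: 11236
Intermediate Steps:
K(m) = 3/2 + m/2 (K(m) = -(-3 - m)/2 = 3/2 + m/2)
(-104 + K(-7))**2 = (-104 + (3/2 + (1/2)*(-7)))**2 = (-104 + (3/2 - 7/2))**2 = (-104 - 2)**2 = (-106)**2 = 11236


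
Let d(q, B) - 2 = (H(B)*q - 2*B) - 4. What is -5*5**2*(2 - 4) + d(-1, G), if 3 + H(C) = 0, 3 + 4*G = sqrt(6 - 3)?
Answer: 505/2 - sqrt(3)/2 ≈ 251.63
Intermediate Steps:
G = -3/4 + sqrt(3)/4 (G = -3/4 + sqrt(6 - 3)/4 = -3/4 + sqrt(3)/4 ≈ -0.31699)
H(C) = -3 (H(C) = -3 + 0 = -3)
d(q, B) = -2 - 3*q - 2*B (d(q, B) = 2 + ((-3*q - 2*B) - 4) = 2 + (-4 - 3*q - 2*B) = -2 - 3*q - 2*B)
-5*5**2*(2 - 4) + d(-1, G) = -5*5**2*(2 - 4) + (-2 - 3*(-1) - 2*(-3/4 + sqrt(3)/4)) = -125*(-2) + (-2 + 3 + (3/2 - sqrt(3)/2)) = -5*(-50) + (5/2 - sqrt(3)/2) = 250 + (5/2 - sqrt(3)/2) = 505/2 - sqrt(3)/2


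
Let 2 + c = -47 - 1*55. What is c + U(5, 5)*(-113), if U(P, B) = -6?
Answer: 574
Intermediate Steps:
c = -104 (c = -2 + (-47 - 1*55) = -2 + (-47 - 55) = -2 - 102 = -104)
c + U(5, 5)*(-113) = -104 - 6*(-113) = -104 + 678 = 574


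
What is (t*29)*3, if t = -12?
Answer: -1044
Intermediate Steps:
(t*29)*3 = -12*29*3 = -348*3 = -1044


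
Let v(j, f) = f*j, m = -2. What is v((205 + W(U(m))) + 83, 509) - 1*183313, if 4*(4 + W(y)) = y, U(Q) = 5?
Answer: -152483/4 ≈ -38121.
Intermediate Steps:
W(y) = -4 + y/4
v((205 + W(U(m))) + 83, 509) - 1*183313 = 509*((205 + (-4 + (¼)*5)) + 83) - 1*183313 = 509*((205 + (-4 + 5/4)) + 83) - 183313 = 509*((205 - 11/4) + 83) - 183313 = 509*(809/4 + 83) - 183313 = 509*(1141/4) - 183313 = 580769/4 - 183313 = -152483/4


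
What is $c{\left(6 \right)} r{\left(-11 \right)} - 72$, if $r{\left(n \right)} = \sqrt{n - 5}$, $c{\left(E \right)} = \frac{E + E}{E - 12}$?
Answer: $-72 - 8 i \approx -72.0 - 8.0 i$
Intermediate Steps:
$c{\left(E \right)} = \frac{2 E}{-12 + E}$
$r{\left(n \right)} = \sqrt{-5 + n}$
$c{\left(6 \right)} r{\left(-11 \right)} - 72 = 2 \cdot 6 \frac{1}{-12 + 6} \sqrt{-5 - 11} - 72 = 2 \cdot 6 \frac{1}{-6} \sqrt{-16} - 72 = 2 \cdot 6 \left(- \frac{1}{6}\right) 4 i - 72 = - 2 \cdot 4 i - 72 = - 8 i - 72 = -72 - 8 i$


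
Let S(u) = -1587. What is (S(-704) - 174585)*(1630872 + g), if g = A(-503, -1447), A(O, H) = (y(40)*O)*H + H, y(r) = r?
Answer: -5416067247180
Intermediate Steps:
A(O, H) = H + 40*H*O (A(O, H) = (40*O)*H + H = 40*H*O + H = H + 40*H*O)
g = 29112193 (g = -1447*(1 + 40*(-503)) = -1447*(1 - 20120) = -1447*(-20119) = 29112193)
(S(-704) - 174585)*(1630872 + g) = (-1587 - 174585)*(1630872 + 29112193) = -176172*30743065 = -5416067247180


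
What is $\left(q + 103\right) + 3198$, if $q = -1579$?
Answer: $1722$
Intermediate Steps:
$\left(q + 103\right) + 3198 = \left(-1579 + 103\right) + 3198 = -1476 + 3198 = 1722$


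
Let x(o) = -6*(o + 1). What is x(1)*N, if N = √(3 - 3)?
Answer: 0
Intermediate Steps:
x(o) = -6 - 6*o (x(o) = -6*(1 + o) = -6 - 6*o)
N = 0 (N = √0 = 0)
x(1)*N = (-6 - 6*1)*0 = (-6 - 6)*0 = -12*0 = 0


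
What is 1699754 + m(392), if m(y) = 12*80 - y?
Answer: 1700322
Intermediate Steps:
m(y) = 960 - y
1699754 + m(392) = 1699754 + (960 - 1*392) = 1699754 + (960 - 392) = 1699754 + 568 = 1700322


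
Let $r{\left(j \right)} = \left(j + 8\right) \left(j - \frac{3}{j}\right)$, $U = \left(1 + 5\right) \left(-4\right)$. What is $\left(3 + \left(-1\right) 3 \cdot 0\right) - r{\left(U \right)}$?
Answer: $-379$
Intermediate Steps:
$U = -24$ ($U = 6 \left(-4\right) = -24$)
$r{\left(j \right)} = \left(8 + j\right) \left(j - \frac{3}{j}\right)$
$\left(3 + \left(-1\right) 3 \cdot 0\right) - r{\left(U \right)} = \left(3 + \left(-1\right) 3 \cdot 0\right) - \left(-3 + \left(-24\right)^{2} - \frac{24}{-24} + 8 \left(-24\right)\right) = \left(3 - 0\right) - \left(-3 + 576 - -1 - 192\right) = \left(3 + 0\right) - \left(-3 + 576 + 1 - 192\right) = 3 - 382 = -379$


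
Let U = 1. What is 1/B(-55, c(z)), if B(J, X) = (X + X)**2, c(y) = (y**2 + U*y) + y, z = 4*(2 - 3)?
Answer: 1/256 ≈ 0.0039063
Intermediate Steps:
z = -4 (z = 4*(-1) = -4)
c(y) = y**2 + 2*y (c(y) = (y**2 + 1*y) + y = (y**2 + y) + y = (y + y**2) + y = y**2 + 2*y)
B(J, X) = 4*X**2 (B(J, X) = (2*X)**2 = 4*X**2)
1/B(-55, c(z)) = 1/(4*(-4*(2 - 4))**2) = 1/(4*(-4*(-2))**2) = 1/(4*8**2) = 1/(4*64) = 1/256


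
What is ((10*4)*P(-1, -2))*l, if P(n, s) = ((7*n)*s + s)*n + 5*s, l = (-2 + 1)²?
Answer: -880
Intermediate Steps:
l = 1 (l = (-1)² = 1)
P(n, s) = 5*s + n*(s + 7*n*s) (P(n, s) = (7*n*s + s)*n + 5*s = (s + 7*n*s)*n + 5*s = n*(s + 7*n*s) + 5*s = 5*s + n*(s + 7*n*s))
((10*4)*P(-1, -2))*l = ((10*4)*(-2*(5 - 1 + 7*(-1)²)))*1 = (40*(-2*(5 - 1 + 7*1)))*1 = (40*(-2*(5 - 1 + 7)))*1 = (40*(-2*11))*1 = (40*(-22))*1 = -880*1 = -880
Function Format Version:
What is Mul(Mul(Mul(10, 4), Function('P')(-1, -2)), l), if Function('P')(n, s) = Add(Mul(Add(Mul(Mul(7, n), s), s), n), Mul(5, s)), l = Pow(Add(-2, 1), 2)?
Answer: -880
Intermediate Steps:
l = 1 (l = Pow(-1, 2) = 1)
Function('P')(n, s) = Add(Mul(5, s), Mul(n, Add(s, Mul(7, n, s)))) (Function('P')(n, s) = Add(Mul(Add(Mul(7, n, s), s), n), Mul(5, s)) = Add(Mul(Add(s, Mul(7, n, s)), n), Mul(5, s)) = Add(Mul(n, Add(s, Mul(7, n, s))), Mul(5, s)) = Add(Mul(5, s), Mul(n, Add(s, Mul(7, n, s)))))
Mul(Mul(Mul(10, 4), Function('P')(-1, -2)), l) = Mul(Mul(Mul(10, 4), Mul(-2, Add(5, -1, Mul(7, Pow(-1, 2))))), 1) = Mul(Mul(40, Mul(-2, Add(5, -1, Mul(7, 1)))), 1) = Mul(Mul(40, Mul(-2, Add(5, -1, 7))), 1) = Mul(Mul(40, Mul(-2, 11)), 1) = Mul(Mul(40, -22), 1) = Mul(-880, 1) = -880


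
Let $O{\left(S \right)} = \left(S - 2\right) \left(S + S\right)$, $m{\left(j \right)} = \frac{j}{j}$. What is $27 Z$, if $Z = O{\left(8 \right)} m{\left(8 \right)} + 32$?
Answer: $3456$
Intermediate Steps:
$m{\left(j \right)} = 1$
$O{\left(S \right)} = 2 S \left(-2 + S\right)$ ($O{\left(S \right)} = \left(-2 + S\right) 2 S = 2 S \left(-2 + S\right)$)
$Z = 128$ ($Z = 2 \cdot 8 \left(-2 + 8\right) 1 + 32 = 2 \cdot 8 \cdot 6 \cdot 1 + 32 = 96 \cdot 1 + 32 = 96 + 32 = 128$)
$27 Z = 27 \cdot 128 = 3456$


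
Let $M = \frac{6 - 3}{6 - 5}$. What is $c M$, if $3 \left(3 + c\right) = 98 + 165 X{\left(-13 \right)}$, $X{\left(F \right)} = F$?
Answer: $-2056$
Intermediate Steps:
$M = 3$ ($M = \frac{3}{1} = 3 \cdot 1 = 3$)
$c = - \frac{2056}{3}$ ($c = -3 + \frac{98 + 165 \left(-13\right)}{3} = -3 + \frac{98 - 2145}{3} = -3 + \frac{1}{3} \left(-2047\right) = -3 - \frac{2047}{3} = - \frac{2056}{3} \approx -685.33$)
$c M = \left(- \frac{2056}{3}\right) 3 = -2056$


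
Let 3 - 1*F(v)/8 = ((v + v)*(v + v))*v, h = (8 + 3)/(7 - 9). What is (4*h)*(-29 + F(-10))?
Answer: -703890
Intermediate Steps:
h = -11/2 (h = 11/(-2) = 11*(-½) = -11/2 ≈ -5.5000)
F(v) = 24 - 32*v³ (F(v) = 24 - 8*(v + v)*(v + v)*v = 24 - 8*(2*v)*(2*v)*v = 24 - 8*4*v²*v = 24 - 32*v³)
(4*h)*(-29 + F(-10)) = (4*(-11/2))*(-29 + (24 - 32*(-10)³)) = -22*(-29 + (24 - 32*(-1000))) = -22*(-29 + (24 + 32000)) = -22*(-29 + 32024) = -22*31995 = -703890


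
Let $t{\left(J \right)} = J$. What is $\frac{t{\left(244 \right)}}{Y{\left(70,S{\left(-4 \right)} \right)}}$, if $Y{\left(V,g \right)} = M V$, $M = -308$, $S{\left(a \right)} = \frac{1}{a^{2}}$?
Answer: $- \frac{61}{5390} \approx -0.011317$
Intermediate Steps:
$S{\left(a \right)} = \frac{1}{a^{2}}$
$Y{\left(V,g \right)} = - 308 V$
$\frac{t{\left(244 \right)}}{Y{\left(70,S{\left(-4 \right)} \right)}} = \frac{244}{\left(-308\right) 70} = \frac{244}{-21560} = 244 \left(- \frac{1}{21560}\right) = - \frac{61}{5390}$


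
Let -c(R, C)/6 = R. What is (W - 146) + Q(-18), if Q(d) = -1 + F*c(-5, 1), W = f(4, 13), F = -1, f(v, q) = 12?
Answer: -165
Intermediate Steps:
c(R, C) = -6*R
W = 12
Q(d) = -31 (Q(d) = -1 - (-6)*(-5) = -1 - 1*30 = -1 - 30 = -31)
(W - 146) + Q(-18) = (12 - 146) - 31 = -134 - 31 = -165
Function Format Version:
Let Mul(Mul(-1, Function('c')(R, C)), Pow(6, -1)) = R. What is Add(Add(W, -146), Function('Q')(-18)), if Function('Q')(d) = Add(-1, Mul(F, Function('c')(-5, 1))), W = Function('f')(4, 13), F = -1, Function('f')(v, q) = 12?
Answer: -165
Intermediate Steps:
Function('c')(R, C) = Mul(-6, R)
W = 12
Function('Q')(d) = -31 (Function('Q')(d) = Add(-1, Mul(-1, Mul(-6, -5))) = Add(-1, Mul(-1, 30)) = Add(-1, -30) = -31)
Add(Add(W, -146), Function('Q')(-18)) = Add(Add(12, -146), -31) = Add(-134, -31) = -165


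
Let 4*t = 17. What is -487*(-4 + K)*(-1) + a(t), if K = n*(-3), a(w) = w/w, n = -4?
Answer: 3897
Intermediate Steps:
t = 17/4 (t = (¼)*17 = 17/4 ≈ 4.2500)
a(w) = 1
K = 12 (K = -4*(-3) = 12)
-487*(-4 + K)*(-1) + a(t) = -487*(-4 + 12)*(-1) + 1 = -3896*(-1) + 1 = -487*(-8) + 1 = 3896 + 1 = 3897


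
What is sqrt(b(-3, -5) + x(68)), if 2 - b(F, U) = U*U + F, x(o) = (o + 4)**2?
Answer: 2*sqrt(1291) ≈ 71.861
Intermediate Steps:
x(o) = (4 + o)**2
b(F, U) = 2 - F - U**2 (b(F, U) = 2 - (U*U + F) = 2 - (U**2 + F) = 2 - (F + U**2) = 2 + (-F - U**2) = 2 - F - U**2)
sqrt(b(-3, -5) + x(68)) = sqrt((2 - 1*(-3) - 1*(-5)**2) + (4 + 68)**2) = sqrt((2 + 3 - 1*25) + 72**2) = sqrt((2 + 3 - 25) + 5184) = sqrt(-20 + 5184) = sqrt(5164) = 2*sqrt(1291)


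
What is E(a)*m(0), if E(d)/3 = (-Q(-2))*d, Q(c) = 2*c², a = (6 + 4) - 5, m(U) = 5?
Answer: -600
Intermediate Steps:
a = 5 (a = 10 - 5 = 5)
E(d) = -24*d (E(d) = 3*((-2*(-2)²)*d) = 3*((-2*4)*d) = 3*((-1*8)*d) = 3*(-8*d) = -24*d)
E(a)*m(0) = -24*5*5 = -120*5 = -600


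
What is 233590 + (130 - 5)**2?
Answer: 249215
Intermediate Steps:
233590 + (130 - 5)**2 = 233590 + 125**2 = 233590 + 15625 = 249215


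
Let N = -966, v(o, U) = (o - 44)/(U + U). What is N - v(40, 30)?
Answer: -14489/15 ≈ -965.93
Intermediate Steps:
v(o, U) = (-44 + o)/(2*U) (v(o, U) = (-44 + o)/((2*U)) = (-44 + o)*(1/(2*U)) = (-44 + o)/(2*U))
N - v(40, 30) = -966 - (-44 + 40)/(2*30) = -966 - (-4)/(2*30) = -966 - 1*(-1/15) = -966 + 1/15 = -14489/15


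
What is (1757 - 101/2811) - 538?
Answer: 3426508/2811 ≈ 1219.0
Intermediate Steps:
(1757 - 101/2811) - 538 = 4938826/2811 - 538 = 3426508/2811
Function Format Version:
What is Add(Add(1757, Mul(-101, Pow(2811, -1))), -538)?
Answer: Rational(3426508, 2811) ≈ 1219.0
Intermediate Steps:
Add(Add(1757, Mul(-101, Pow(2811, -1))), -538) = Add(Add(1757, Mul(-101, Rational(1, 2811))), -538) = Add(Add(1757, Rational(-101, 2811)), -538) = Add(Rational(4938826, 2811), -538) = Rational(3426508, 2811)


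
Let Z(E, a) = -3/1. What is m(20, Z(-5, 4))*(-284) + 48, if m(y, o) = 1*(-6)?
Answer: 1752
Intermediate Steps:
Z(E, a) = -3 (Z(E, a) = -3*1 = -3)
m(y, o) = -6
m(20, Z(-5, 4))*(-284) + 48 = -6*(-284) + 48 = 1704 + 48 = 1752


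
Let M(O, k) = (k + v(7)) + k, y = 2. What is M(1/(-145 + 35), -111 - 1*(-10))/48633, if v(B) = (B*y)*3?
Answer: -160/48633 ≈ -0.0032899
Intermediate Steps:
v(B) = 6*B (v(B) = (B*2)*3 = (2*B)*3 = 6*B)
M(O, k) = 42 + 2*k (M(O, k) = (k + 6*7) + k = (k + 42) + k = (42 + k) + k = 42 + 2*k)
M(1/(-145 + 35), -111 - 1*(-10))/48633 = (42 + 2*(-111 - 1*(-10)))/48633 = (42 + 2*(-111 + 10))*(1/48633) = (42 + 2*(-101))*(1/48633) = (42 - 202)*(1/48633) = -160*1/48633 = -160/48633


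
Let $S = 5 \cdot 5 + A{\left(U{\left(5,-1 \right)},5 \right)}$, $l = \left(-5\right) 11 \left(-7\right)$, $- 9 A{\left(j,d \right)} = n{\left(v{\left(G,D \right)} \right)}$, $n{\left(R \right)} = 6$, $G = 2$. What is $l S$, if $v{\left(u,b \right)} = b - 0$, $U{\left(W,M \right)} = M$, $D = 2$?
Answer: $\frac{28105}{3} \approx 9368.3$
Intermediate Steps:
$v{\left(u,b \right)} = b$ ($v{\left(u,b \right)} = b + 0 = b$)
$A{\left(j,d \right)} = - \frac{2}{3}$ ($A{\left(j,d \right)} = \left(- \frac{1}{9}\right) 6 = - \frac{2}{3}$)
$l = 385$ ($l = \left(-55\right) \left(-7\right) = 385$)
$S = \frac{73}{3}$ ($S = 5 \cdot 5 - \frac{2}{3} = 25 - \frac{2}{3} = \frac{73}{3} \approx 24.333$)
$l S = 385 \cdot \frac{73}{3} = \frac{28105}{3}$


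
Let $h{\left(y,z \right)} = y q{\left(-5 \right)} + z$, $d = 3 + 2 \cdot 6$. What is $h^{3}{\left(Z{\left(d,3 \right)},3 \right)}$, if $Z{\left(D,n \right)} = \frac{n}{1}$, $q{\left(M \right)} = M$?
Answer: $-1728$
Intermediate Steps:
$d = 15$ ($d = 3 + 12 = 15$)
$Z{\left(D,n \right)} = n$ ($Z{\left(D,n \right)} = n 1 = n$)
$h{\left(y,z \right)} = z - 5 y$ ($h{\left(y,z \right)} = y \left(-5\right) + z = - 5 y + z = z - 5 y$)
$h^{3}{\left(Z{\left(d,3 \right)},3 \right)} = \left(3 - 15\right)^{3} = \left(-12\right)^{3} = -1728$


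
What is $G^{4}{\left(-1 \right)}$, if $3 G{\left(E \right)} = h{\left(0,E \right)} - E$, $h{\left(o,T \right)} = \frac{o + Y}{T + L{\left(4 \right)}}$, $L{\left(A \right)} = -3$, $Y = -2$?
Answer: $\frac{1}{16} \approx 0.0625$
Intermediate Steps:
$h{\left(o,T \right)} = \frac{-2 + o}{-3 + T}$ ($h{\left(o,T \right)} = \frac{o - 2}{T - 3} = \frac{-2 + o}{-3 + T}$)
$G{\left(E \right)} = - \frac{2}{3 \left(-3 + E\right)} - \frac{E}{3}$ ($G{\left(E \right)} = \frac{\frac{-2 + 0}{-3 + E} - E}{3} = \frac{\frac{1}{-3 + E} \left(-2\right) - E}{3} = \frac{- \frac{2}{-3 + E} - E}{3} = \frac{- E - \frac{2}{-3 + E}}{3} = - \frac{2}{3 \left(-3 + E\right)} - \frac{E}{3}$)
$G^{4}{\left(-1 \right)} = \left(\frac{-2 - - (-3 - 1)}{3 \left(-3 - 1\right)}\right)^{4} = \left(\frac{-2 - \left(-1\right) \left(-4\right)}{3 \left(-4\right)}\right)^{4} = \left(\frac{1}{3} \left(- \frac{1}{4}\right) \left(-2 - 4\right)\right)^{4} = \left(\frac{1}{3} \left(- \frac{1}{4}\right) \left(-6\right)\right)^{4} = \left(\frac{1}{2}\right)^{4} = \frac{1}{16}$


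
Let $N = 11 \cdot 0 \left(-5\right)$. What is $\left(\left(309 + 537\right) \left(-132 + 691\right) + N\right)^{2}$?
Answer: $223647651396$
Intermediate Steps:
$N = 0$ ($N = 0 \left(-5\right) = 0$)
$\left(\left(309 + 537\right) \left(-132 + 691\right) + N\right)^{2} = \left(\left(309 + 537\right) \left(-132 + 691\right) + 0\right)^{2} = \left(846 \cdot 559 + 0\right)^{2} = \left(472914 + 0\right)^{2} = 472914^{2} = 223647651396$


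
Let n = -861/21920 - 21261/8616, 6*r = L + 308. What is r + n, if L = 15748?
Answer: 21038465801/7869280 ≈ 2673.5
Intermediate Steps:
r = 2676 (r = (15748 + 308)/6 = (1/6)*16056 = 2676)
n = -19727479/7869280 (n = -861*1/21920 - 21261*1/8616 = -861/21920 - 7087/2872 = -19727479/7869280 ≈ -2.5069)
r + n = 2676 - 19727479/7869280 = 21038465801/7869280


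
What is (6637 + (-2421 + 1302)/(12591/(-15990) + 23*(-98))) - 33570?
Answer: -323675287591/12018017 ≈ -26933.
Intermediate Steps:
(6637 + (-2421 + 1302)/(12591/(-15990) + 23*(-98))) - 33570 = (6637 - 1119/(12591*(-1/15990) - 2254)) - 33570 = (6637 - 1119/(-4197/5330 - 2254)) - 33570 = (6637 - 1119/(-12018017/5330)) - 33570 = (6637 - 1119*(-5330/12018017)) - 33570 = (6637 + 5964270/12018017) - 33570 = 79769543099/12018017 - 33570 = -323675287591/12018017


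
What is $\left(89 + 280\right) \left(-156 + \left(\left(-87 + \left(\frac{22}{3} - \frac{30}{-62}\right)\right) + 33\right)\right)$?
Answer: $- \frac{2312769}{31} \approx -74606.0$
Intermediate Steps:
$\left(89 + 280\right) \left(-156 + \left(\left(-87 + \left(\frac{22}{3} - \frac{30}{-62}\right)\right) + 33\right)\right) = 369 \left(-156 + \left(\left(-87 + \left(22 \cdot \frac{1}{3} - - \frac{15}{31}\right)\right) + 33\right)\right) = 369 \left(-156 + \left(\left(-87 + \left(\frac{22}{3} + \frac{15}{31}\right)\right) + 33\right)\right) = 369 \left(-156 + \left(\left(-87 + \frac{727}{93}\right) + 33\right)\right) = 369 \left(-156 + \left(- \frac{7364}{93} + 33\right)\right) = 369 \left(-156 - \frac{4295}{93}\right) = 369 \left(- \frac{18803}{93}\right) = - \frac{2312769}{31}$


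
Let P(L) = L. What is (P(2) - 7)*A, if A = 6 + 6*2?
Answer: -90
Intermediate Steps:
A = 18 (A = 6 + 12 = 18)
(P(2) - 7)*A = (2 - 7)*18 = -5*18 = -90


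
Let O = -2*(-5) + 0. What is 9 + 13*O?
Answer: 139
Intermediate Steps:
O = 10 (O = 10 + 0 = 10)
9 + 13*O = 9 + 13*10 = 9 + 130 = 139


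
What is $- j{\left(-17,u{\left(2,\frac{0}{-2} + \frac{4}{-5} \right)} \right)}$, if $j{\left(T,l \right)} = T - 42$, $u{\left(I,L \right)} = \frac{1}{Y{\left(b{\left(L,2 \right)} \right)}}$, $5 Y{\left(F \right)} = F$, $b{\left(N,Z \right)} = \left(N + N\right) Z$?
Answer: $59$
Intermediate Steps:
$b{\left(N,Z \right)} = 2 N Z$
$Y{\left(F \right)} = \frac{F}{5}$
$u{\left(I,L \right)} = \frac{5}{4 L}$ ($u{\left(I,L \right)} = \frac{1}{\frac{1}{5} \cdot 2 L 2} = \frac{1}{\frac{1}{5} \cdot 4 L} = \frac{1}{\frac{4}{5} L} = \frac{5}{4 L}$)
$j{\left(T,l \right)} = -42 + T$
$- j{\left(-17,u{\left(2,\frac{0}{-2} + \frac{4}{-5} \right)} \right)} = - (-42 - 17) = \left(-1\right) \left(-59\right) = 59$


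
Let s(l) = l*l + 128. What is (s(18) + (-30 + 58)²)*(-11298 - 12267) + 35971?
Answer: -29090369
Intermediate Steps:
s(l) = 128 + l² (s(l) = l² + 128 = 128 + l²)
(s(18) + (-30 + 58)²)*(-11298 - 12267) + 35971 = ((128 + 18²) + (-30 + 58)²)*(-11298 - 12267) + 35971 = ((128 + 324) + 28²)*(-23565) + 35971 = (452 + 784)*(-23565) + 35971 = 1236*(-23565) + 35971 = -29126340 + 35971 = -29090369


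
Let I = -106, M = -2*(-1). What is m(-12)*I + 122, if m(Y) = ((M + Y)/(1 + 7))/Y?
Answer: 2663/24 ≈ 110.96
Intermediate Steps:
M = 2
m(Y) = (1/4 + Y/8)/Y (m(Y) = ((2 + Y)/(1 + 7))/Y = ((2 + Y)/8)/Y = ((2 + Y)*(1/8))/Y = (1/4 + Y/8)/Y)
m(-12)*I + 122 = ((1/8)*(2 - 12)/(-12))*(-106) + 122 = ((1/8)*(-1/12)*(-10))*(-106) + 122 = (5/48)*(-106) + 122 = -265/24 + 122 = 2663/24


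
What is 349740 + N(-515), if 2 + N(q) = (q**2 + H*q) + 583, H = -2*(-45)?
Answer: 569196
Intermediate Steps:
H = 90
N(q) = 581 + q**2 + 90*q (N(q) = -2 + ((q**2 + 90*q) + 583) = -2 + (583 + q**2 + 90*q) = 581 + q**2 + 90*q)
349740 + N(-515) = 349740 + (581 + (-515)**2 + 90*(-515)) = 349740 + (581 + 265225 - 46350) = 349740 + 219456 = 569196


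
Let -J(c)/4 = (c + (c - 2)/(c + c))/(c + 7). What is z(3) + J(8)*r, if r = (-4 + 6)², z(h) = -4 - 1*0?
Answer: -194/15 ≈ -12.933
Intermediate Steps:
z(h) = -4 (z(h) = -4 + 0 = -4)
J(c) = -4*(c + (-2 + c)/(2*c))/(7 + c) (J(c) = -4*(c + (c - 2)/(c + c))/(c + 7) = -4*(c + (-2 + c)/((2*c)))/(7 + c) = -4*(c + (-2 + c)*(1/(2*c)))/(7 + c) = -4*(c + (-2 + c)/(2*c))/(7 + c))
r = 4 (r = 2² = 4)
z(3) + J(8)*r = -4 + (2*(2 - 1*8 - 2*8²)/(8*(7 + 8)))*4 = -4 + (2*(⅛)*(2 - 8 - 2*64)/15)*4 = -4 + (2*(⅛)*(1/15)*(2 - 8 - 128))*4 = -4 + (2*(⅛)*(1/15)*(-134))*4 = -4 - 67/30*4 = -4 - 134/15 = -194/15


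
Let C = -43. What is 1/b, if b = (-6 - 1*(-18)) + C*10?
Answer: -1/418 ≈ -0.0023923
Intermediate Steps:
b = -418 (b = (-6 - 1*(-18)) - 43*10 = (-6 + 18) - 430 = 12 - 430 = -418)
1/b = 1/(-418) = -1/418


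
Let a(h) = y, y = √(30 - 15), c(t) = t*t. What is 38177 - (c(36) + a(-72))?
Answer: 36881 - √15 ≈ 36877.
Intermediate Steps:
c(t) = t²
y = √15 ≈ 3.8730
a(h) = √15
38177 - (c(36) + a(-72)) = 38177 - (36² + √15) = 38177 - (1296 + √15) = 38177 + (-1296 - √15) = 36881 - √15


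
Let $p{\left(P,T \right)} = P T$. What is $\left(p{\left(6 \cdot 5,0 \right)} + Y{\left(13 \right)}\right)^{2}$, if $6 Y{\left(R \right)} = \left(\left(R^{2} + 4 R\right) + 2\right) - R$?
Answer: $1225$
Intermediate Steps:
$Y{\left(R \right)} = \frac{1}{3} + \frac{R}{2} + \frac{R^{2}}{6}$ ($Y{\left(R \right)} = \frac{\left(\left(R^{2} + 4 R\right) + 2\right) - R}{6} = \frac{\left(2 + R^{2} + 4 R\right) - R}{6} = \frac{2 + R^{2} + 3 R}{6} = \frac{1}{3} + \frac{R}{2} + \frac{R^{2}}{6}$)
$\left(p{\left(6 \cdot 5,0 \right)} + Y{\left(13 \right)}\right)^{2} = \left(6 \cdot 5 \cdot 0 + \left(\frac{1}{3} + \frac{1}{2} \cdot 13 + \frac{13^{2}}{6}\right)\right)^{2} = \left(30 \cdot 0 + \left(\frac{1}{3} + \frac{13}{2} + \frac{1}{6} \cdot 169\right)\right)^{2} = \left(0 + \left(\frac{1}{3} + \frac{13}{2} + \frac{169}{6}\right)\right)^{2} = \left(0 + 35\right)^{2} = 35^{2} = 1225$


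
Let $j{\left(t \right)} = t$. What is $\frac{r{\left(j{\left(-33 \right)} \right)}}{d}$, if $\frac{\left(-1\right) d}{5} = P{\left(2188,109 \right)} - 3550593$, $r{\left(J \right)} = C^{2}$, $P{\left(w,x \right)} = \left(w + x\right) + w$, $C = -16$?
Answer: $\frac{64}{4432635} \approx 1.4438 \cdot 10^{-5}$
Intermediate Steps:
$P{\left(w,x \right)} = x + 2 w$
$r{\left(J \right)} = 256$ ($r{\left(J \right)} = \left(-16\right)^{2} = 256$)
$d = 17730540$ ($d = - 5 \left(\left(109 + 2 \cdot 2188\right) - 3550593\right) = - 5 \left(\left(109 + 4376\right) - 3550593\right) = - 5 \left(4485 - 3550593\right) = \left(-5\right) \left(-3546108\right) = 17730540$)
$\frac{r{\left(j{\left(-33 \right)} \right)}}{d} = \frac{256}{17730540} = 256 \cdot \frac{1}{17730540} = \frac{64}{4432635}$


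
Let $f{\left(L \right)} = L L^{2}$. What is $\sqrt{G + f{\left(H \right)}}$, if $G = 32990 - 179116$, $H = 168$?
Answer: $\sqrt{4595506} \approx 2143.7$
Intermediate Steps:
$f{\left(L \right)} = L^{3}$
$G = -146126$
$\sqrt{G + f{\left(H \right)}} = \sqrt{-146126 + 168^{3}} = \sqrt{-146126 + 4741632} = \sqrt{4595506}$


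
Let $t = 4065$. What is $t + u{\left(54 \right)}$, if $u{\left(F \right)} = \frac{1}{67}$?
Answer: $\frac{272356}{67} \approx 4065.0$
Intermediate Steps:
$u{\left(F \right)} = \frac{1}{67}$
$t + u{\left(54 \right)} = 4065 + \frac{1}{67} = \frac{272356}{67}$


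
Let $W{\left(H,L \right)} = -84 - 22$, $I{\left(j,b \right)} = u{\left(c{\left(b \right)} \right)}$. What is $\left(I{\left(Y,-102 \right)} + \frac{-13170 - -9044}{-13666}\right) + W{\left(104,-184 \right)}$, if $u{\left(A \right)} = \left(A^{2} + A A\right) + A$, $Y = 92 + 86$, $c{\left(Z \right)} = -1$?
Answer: $- \frac{715402}{6833} \approx -104.7$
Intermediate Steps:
$Y = 178$
$u{\left(A \right)} = A + 2 A^{2}$ ($u{\left(A \right)} = \left(A^{2} + A^{2}\right) + A = 2 A^{2} + A = A + 2 A^{2}$)
$I{\left(j,b \right)} = 1$ ($I{\left(j,b \right)} = - (1 + 2 \left(-1\right)) = - (1 - 2) = \left(-1\right) \left(-1\right) = 1$)
$W{\left(H,L \right)} = -106$
$\left(I{\left(Y,-102 \right)} + \frac{-13170 - -9044}{-13666}\right) + W{\left(104,-184 \right)} = \left(1 + \frac{-13170 - -9044}{-13666}\right) - 106 = \left(1 + \left(-13170 + 9044\right) \left(- \frac{1}{13666}\right)\right) - 106 = \left(1 - - \frac{2063}{6833}\right) - 106 = \left(1 + \frac{2063}{6833}\right) - 106 = \frac{8896}{6833} - 106 = - \frac{715402}{6833}$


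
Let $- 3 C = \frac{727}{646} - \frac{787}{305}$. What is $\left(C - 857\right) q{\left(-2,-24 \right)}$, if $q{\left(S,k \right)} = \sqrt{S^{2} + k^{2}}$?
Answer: $- \frac{506277463 \sqrt{145}}{295545} \approx -20628.0$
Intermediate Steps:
$C = \frac{286667}{591090}$ ($C = - \frac{\frac{727}{646} - \frac{787}{305}}{3} = \left(- \frac{1}{3}\right) \left(- \frac{286667}{197030}\right) = \frac{286667}{591090} \approx 0.48498$)
$\left(C - 857\right) q{\left(-2,-24 \right)} = \left(\frac{286667}{591090} - 857\right) \sqrt{\left(-2\right)^{2} + \left(-24\right)^{2}} = - \frac{506277463 \sqrt{4 + 576}}{591090} = - \frac{506277463 \sqrt{580}}{591090} = - \frac{506277463 \cdot 2 \sqrt{145}}{591090} = - \frac{506277463 \sqrt{145}}{295545}$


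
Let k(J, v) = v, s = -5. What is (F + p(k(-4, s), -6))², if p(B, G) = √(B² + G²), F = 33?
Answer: (33 + √61)² ≈ 1665.5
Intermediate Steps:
(F + p(k(-4, s), -6))² = (33 + √((-5)² + (-6)²))² = (33 + √(25 + 36))² = (33 + √61)²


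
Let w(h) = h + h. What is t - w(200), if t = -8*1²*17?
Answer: -536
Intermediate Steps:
w(h) = 2*h
t = -136 (t = -8*1*17 = -8*17 = -136)
t - w(200) = -136 - 2*200 = -136 - 1*400 = -136 - 400 = -536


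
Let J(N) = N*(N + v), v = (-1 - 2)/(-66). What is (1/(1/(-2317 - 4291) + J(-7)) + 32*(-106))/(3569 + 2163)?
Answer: -3000691732/5070775109 ≈ -0.59176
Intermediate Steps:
v = 1/22 (v = -3*(-1/66) = 1/22 ≈ 0.045455)
J(N) = N*(1/22 + N) (J(N) = N*(N + 1/22) = N*(1/22 + N))
(1/(1/(-2317 - 4291) + J(-7)) + 32*(-106))/(3569 + 2163) = (1/(1/(-2317 - 4291) - 7*(1/22 - 7)) + 32*(-106))/(3569 + 2163) = (1/(1/(-6608) - 7*(-153/22)) - 3392)/5732 = (1/(-1/6608 + 1071/22) - 3392)*(1/5732) = (1/(3538573/72688) - 3392)*(1/5732) = (72688/3538573 - 3392)*(1/5732) = -12002766928/3538573*1/5732 = -3000691732/5070775109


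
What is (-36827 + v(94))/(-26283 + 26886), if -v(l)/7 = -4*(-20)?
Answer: -37387/603 ≈ -62.002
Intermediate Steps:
v(l) = -560 (v(l) = -(-28)*(-20) = -7*80 = -560)
(-36827 + v(94))/(-26283 + 26886) = (-36827 - 560)/(-26283 + 26886) = -37387/603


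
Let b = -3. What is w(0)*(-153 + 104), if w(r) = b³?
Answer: 1323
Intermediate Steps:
w(r) = -27 (w(r) = (-3)³ = -27)
w(0)*(-153 + 104) = -27*(-153 + 104) = -27*(-49) = 1323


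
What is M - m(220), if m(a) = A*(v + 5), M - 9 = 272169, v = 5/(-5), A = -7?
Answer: 272206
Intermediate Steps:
v = -1 (v = 5*(-⅕) = -1)
M = 272178 (M = 9 + 272169 = 272178)
m(a) = -28 (m(a) = -7*(-1 + 5) = -7*4 = -28)
M - m(220) = 272178 - 1*(-28) = 272178 + 28 = 272206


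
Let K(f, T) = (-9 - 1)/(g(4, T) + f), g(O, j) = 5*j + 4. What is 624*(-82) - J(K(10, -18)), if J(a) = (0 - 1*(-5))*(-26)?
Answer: -51038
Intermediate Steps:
g(O, j) = 4 + 5*j
K(f, T) = -10/(4 + f + 5*T) (K(f, T) = (-9 - 1)/((4 + 5*T) + f) = -10/(4 + f + 5*T))
J(a) = -130 (J(a) = (0 + 5)*(-26) = 5*(-26) = -130)
624*(-82) - J(K(10, -18)) = 624*(-82) - 1*(-130) = -51168 + 130 = -51038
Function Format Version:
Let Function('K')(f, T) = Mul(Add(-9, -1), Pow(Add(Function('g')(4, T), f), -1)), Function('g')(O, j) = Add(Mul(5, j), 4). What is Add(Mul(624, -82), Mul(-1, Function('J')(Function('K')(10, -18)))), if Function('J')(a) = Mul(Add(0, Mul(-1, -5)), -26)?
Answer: -51038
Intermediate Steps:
Function('g')(O, j) = Add(4, Mul(5, j))
Function('K')(f, T) = Mul(-10, Pow(Add(4, f, Mul(5, T)), -1)) (Function('K')(f, T) = Mul(Add(-9, -1), Pow(Add(Add(4, Mul(5, T)), f), -1)) = Mul(-10, Pow(Add(4, f, Mul(5, T)), -1)))
Function('J')(a) = -130 (Function('J')(a) = Mul(Add(0, 5), -26) = Mul(5, -26) = -130)
Add(Mul(624, -82), Mul(-1, Function('J')(Function('K')(10, -18)))) = Add(Mul(624, -82), Mul(-1, -130)) = Add(-51168, 130) = -51038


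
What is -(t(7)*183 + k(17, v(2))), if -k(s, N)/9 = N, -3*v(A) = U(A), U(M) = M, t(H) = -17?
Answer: 3105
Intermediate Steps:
v(A) = -A/3
k(s, N) = -9*N
-(t(7)*183 + k(17, v(2))) = -(-17*183 - (-3)*2) = -(-3111 - 9*(-⅔)) = -(-3111 + 6) = -1*(-3105) = 3105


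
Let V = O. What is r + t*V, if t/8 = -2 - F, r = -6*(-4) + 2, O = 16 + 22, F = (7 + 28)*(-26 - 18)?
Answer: 467578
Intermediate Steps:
F = -1540 (F = 35*(-44) = -1540)
O = 38
r = 26 (r = 24 + 2 = 26)
V = 38
t = 12304 (t = 8*(-2 - 1*(-1540)) = 8*(-2 + 1540) = 8*1538 = 12304)
r + t*V = 26 + 12304*38 = 26 + 467552 = 467578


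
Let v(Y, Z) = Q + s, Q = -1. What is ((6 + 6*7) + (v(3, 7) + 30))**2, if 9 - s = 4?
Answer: 6724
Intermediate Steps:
s = 5 (s = 9 - 1*4 = 9 - 4 = 5)
v(Y, Z) = 4 (v(Y, Z) = -1 + 5 = 4)
((6 + 6*7) + (v(3, 7) + 30))**2 = ((6 + 6*7) + (4 + 30))**2 = ((6 + 42) + 34)**2 = (48 + 34)**2 = 82**2 = 6724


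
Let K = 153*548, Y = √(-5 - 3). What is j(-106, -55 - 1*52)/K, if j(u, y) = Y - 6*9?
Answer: -3/4658 + I*√2/41922 ≈ -0.00064405 + 3.3734e-5*I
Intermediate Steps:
Y = 2*I*√2 (Y = √(-8) = 2*I*√2 ≈ 2.8284*I)
j(u, y) = -54 + 2*I*√2 (j(u, y) = 2*I*√2 - 6*9 = 2*I*√2 - 54 = -54 + 2*I*√2)
K = 83844
j(-106, -55 - 1*52)/K = (-54 + 2*I*√2)/83844 = (-54 + 2*I*√2)*(1/83844) = -3/4658 + I*√2/41922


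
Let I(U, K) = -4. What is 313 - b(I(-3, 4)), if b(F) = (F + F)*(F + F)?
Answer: 249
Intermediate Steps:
b(F) = 4*F**2 (b(F) = (2*F)*(2*F) = 4*F**2)
313 - b(I(-3, 4)) = 313 - 4*(-4)**2 = 313 - 4*16 = 313 - 1*64 = 313 - 64 = 249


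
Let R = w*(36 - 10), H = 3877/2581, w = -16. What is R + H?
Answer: -1069819/2581 ≈ -414.50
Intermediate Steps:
H = 3877/2581 (H = 3877*(1/2581) = 3877/2581 ≈ 1.5021)
R = -416 (R = -16*(36 - 10) = -16*26 = -416)
R + H = -416 + 3877/2581 = -1069819/2581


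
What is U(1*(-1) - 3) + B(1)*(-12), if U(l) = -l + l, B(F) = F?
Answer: -12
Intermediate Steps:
U(l) = 0
U(1*(-1) - 3) + B(1)*(-12) = 0 + 1*(-12) = 0 - 12 = -12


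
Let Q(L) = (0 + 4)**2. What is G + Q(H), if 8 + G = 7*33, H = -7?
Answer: 239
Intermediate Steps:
Q(L) = 16 (Q(L) = 4**2 = 16)
G = 223 (G = -8 + 7*33 = -8 + 231 = 223)
G + Q(H) = 223 + 16 = 239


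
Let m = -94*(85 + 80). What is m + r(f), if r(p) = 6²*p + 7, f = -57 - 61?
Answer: -19751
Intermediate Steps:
f = -118
m = -15510 (m = -94*165 = -15510)
r(p) = 7 + 36*p (r(p) = 36*p + 7 = 7 + 36*p)
m + r(f) = -15510 + (7 + 36*(-118)) = -15510 + (7 - 4248) = -15510 - 4241 = -19751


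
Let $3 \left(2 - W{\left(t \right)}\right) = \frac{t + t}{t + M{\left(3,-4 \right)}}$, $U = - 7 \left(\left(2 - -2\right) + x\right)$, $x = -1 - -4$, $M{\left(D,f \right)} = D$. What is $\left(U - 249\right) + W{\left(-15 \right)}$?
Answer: $- \frac{1781}{6} \approx -296.83$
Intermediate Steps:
$x = 3$ ($x = -1 + 4 = 3$)
$U = -49$ ($U = - 7 \left(\left(2 - -2\right) + 3\right) = - 7 \left(\left(2 + 2\right) + 3\right) = - 7 \left(4 + 3\right) = \left(-7\right) 7 = -49$)
$W{\left(t \right)} = 2 - \frac{2 t}{3 \left(3 + t\right)}$ ($W{\left(t \right)} = 2 - \frac{\left(t + t\right) \frac{1}{t + 3}}{3} = 2 - \frac{2 t \frac{1}{3 + t}}{3} = 2 - \frac{2 t}{3 \left(3 + t\right)}$)
$\left(U - 249\right) + W{\left(-15 \right)} = \left(-49 - 249\right) + \frac{2 \left(9 + 2 \left(-15\right)\right)}{3 \left(3 - 15\right)} = -298 + \frac{2 \left(9 - 30\right)}{3 \left(-12\right)} = -298 + \frac{2}{3} \left(- \frac{1}{12}\right) \left(-21\right) = -298 + \frac{7}{6} = - \frac{1781}{6}$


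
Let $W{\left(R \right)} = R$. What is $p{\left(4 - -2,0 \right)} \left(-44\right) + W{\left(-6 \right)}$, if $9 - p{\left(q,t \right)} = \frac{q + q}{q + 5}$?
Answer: $-354$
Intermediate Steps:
$p{\left(q,t \right)} = 9 - \frac{2 q}{5 + q}$ ($p{\left(q,t \right)} = 9 - \frac{q + q}{q + 5} = 9 - \frac{2 q}{5 + q}$)
$p{\left(4 - -2,0 \right)} \left(-44\right) + W{\left(-6 \right)} = \frac{45 + 7 \left(4 - -2\right)}{5 + \left(4 - -2\right)} \left(-44\right) - 6 = \frac{45 + 7 \left(4 + 2\right)}{5 + \left(4 + 2\right)} \left(-44\right) - 6 = \frac{45 + 7 \cdot 6}{5 + 6} \left(-44\right) - 6 = \frac{45 + 42}{11} \left(-44\right) - 6 = \frac{1}{11} \cdot 87 \left(-44\right) - 6 = \frac{87}{11} \left(-44\right) - 6 = -348 - 6 = -354$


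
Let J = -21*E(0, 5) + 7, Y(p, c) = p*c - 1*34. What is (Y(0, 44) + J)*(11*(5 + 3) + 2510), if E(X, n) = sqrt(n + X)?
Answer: -70146 - 54558*sqrt(5) ≈ -1.9214e+5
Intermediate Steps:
E(X, n) = sqrt(X + n)
Y(p, c) = -34 + c*p (Y(p, c) = c*p - 34 = -34 + c*p)
J = 7 - 21*sqrt(5) (J = -21*sqrt(0 + 5) + 7 = -21*sqrt(5) + 7 = 7 - 21*sqrt(5) ≈ -39.957)
(Y(0, 44) + J)*(11*(5 + 3) + 2510) = ((-34 + 44*0) + (7 - 21*sqrt(5)))*(11*(5 + 3) + 2510) = ((-34 + 0) + (7 - 21*sqrt(5)))*(11*8 + 2510) = (-34 + (7 - 21*sqrt(5)))*(88 + 2510) = (-27 - 21*sqrt(5))*2598 = -70146 - 54558*sqrt(5)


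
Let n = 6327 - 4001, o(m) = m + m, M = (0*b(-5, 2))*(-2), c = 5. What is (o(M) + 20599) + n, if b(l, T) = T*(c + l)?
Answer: 22925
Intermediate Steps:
b(l, T) = T*(5 + l)
M = 0 (M = (0*(2*(5 - 5)))*(-2) = (0*(2*0))*(-2) = (0*0)*(-2) = 0*(-2) = 0)
o(m) = 2*m
n = 2326
(o(M) + 20599) + n = (2*0 + 20599) + 2326 = (0 + 20599) + 2326 = 20599 + 2326 = 22925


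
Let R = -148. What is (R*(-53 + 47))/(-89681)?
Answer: -888/89681 ≈ -0.0099018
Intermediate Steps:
(R*(-53 + 47))/(-89681) = -148*(-53 + 47)/(-89681) = -148*(-6)*(-1/89681) = 888*(-1/89681) = -888/89681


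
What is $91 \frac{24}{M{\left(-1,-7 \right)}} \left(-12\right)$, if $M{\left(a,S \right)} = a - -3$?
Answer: $-13104$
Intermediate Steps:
$M{\left(a,S \right)} = 3 + a$ ($M{\left(a,S \right)} = a + 3 = 3 + a$)
$91 \frac{24}{M{\left(-1,-7 \right)}} \left(-12\right) = 91 \frac{24}{3 - 1} \left(-12\right) = 91 \cdot \frac{24}{2} \left(-12\right) = 91 \cdot 24 \cdot \frac{1}{2} \left(-12\right) = 91 \cdot 12 \left(-12\right) = 1092 \left(-12\right) = -13104$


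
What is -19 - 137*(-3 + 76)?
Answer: -10020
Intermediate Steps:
-19 - 137*(-3 + 76) = -19 - 137*73 = -19 - 10001 = -10020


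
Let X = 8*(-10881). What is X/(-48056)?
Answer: 10881/6007 ≈ 1.8114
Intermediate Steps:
X = -87048
X/(-48056) = -87048/(-48056) = -87048*(-1/48056) = 10881/6007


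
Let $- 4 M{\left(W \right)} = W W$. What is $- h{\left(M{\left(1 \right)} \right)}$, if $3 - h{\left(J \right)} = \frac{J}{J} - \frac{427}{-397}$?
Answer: $- \frac{367}{397} \approx -0.92443$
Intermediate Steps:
$M{\left(W \right)} = - \frac{W^{2}}{4}$ ($M{\left(W \right)} = - \frac{W W}{4} = - \frac{W^{2}}{4}$)
$h{\left(J \right)} = \frac{367}{397}$ ($h{\left(J \right)} = 3 - \left(\frac{J}{J} - \frac{427}{-397}\right) = 3 - \left(1 - - \frac{427}{397}\right) = 3 - \left(1 + \frac{427}{397}\right) = 3 - \frac{824}{397} = \frac{367}{397}$)
$- h{\left(M{\left(1 \right)} \right)} = \left(-1\right) \frac{367}{397} = - \frac{367}{397}$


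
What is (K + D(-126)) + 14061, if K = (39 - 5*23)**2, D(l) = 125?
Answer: 19962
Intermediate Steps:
K = 5776 (K = (39 - 115)**2 = (-76)**2 = 5776)
(K + D(-126)) + 14061 = (5776 + 125) + 14061 = 5901 + 14061 = 19962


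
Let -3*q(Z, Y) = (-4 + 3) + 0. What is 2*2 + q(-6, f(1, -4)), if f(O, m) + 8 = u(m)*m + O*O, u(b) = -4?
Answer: 13/3 ≈ 4.3333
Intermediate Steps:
f(O, m) = -8 + O² - 4*m (f(O, m) = -8 + (-4*m + O*O) = -8 + (-4*m + O²) = -8 + (O² - 4*m) = -8 + O² - 4*m)
q(Z, Y) = ⅓ (q(Z, Y) = -((-4 + 3) + 0)/3 = -(-1 + 0)/3 = -⅓*(-1) = ⅓)
2*2 + q(-6, f(1, -4)) = 2*2 + ⅓ = 4 + ⅓ = 13/3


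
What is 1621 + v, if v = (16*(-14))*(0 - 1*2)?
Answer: 2069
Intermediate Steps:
v = 448 (v = -224*(0 - 2) = -224*(-2) = 448)
1621 + v = 1621 + 448 = 2069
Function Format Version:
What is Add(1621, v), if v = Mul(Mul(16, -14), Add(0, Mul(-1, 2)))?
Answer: 2069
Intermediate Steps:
v = 448 (v = Mul(-224, Add(0, -2)) = Mul(-224, -2) = 448)
Add(1621, v) = Add(1621, 448) = 2069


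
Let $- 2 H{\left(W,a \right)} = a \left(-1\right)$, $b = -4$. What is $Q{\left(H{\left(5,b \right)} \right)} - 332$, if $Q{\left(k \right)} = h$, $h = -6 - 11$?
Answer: $-349$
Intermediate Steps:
$H{\left(W,a \right)} = \frac{a}{2}$ ($H{\left(W,a \right)} = - \frac{a \left(-1\right)}{2} = - \frac{\left(-1\right) a}{2} = \frac{a}{2}$)
$h = -17$ ($h = -6 - 11 = -17$)
$Q{\left(k \right)} = -17$
$Q{\left(H{\left(5,b \right)} \right)} - 332 = -17 - 332 = -349$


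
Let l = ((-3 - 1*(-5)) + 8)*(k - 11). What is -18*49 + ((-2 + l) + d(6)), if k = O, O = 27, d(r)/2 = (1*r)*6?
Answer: -652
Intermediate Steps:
d(r) = 12*r (d(r) = 2*((1*r)*6) = 2*(r*6) = 2*(6*r) = 12*r)
k = 27
l = 160 (l = ((-3 - 1*(-5)) + 8)*(27 - 11) = ((-3 + 5) + 8)*16 = (2 + 8)*16 = 10*16 = 160)
-18*49 + ((-2 + l) + d(6)) = -18*49 + ((-2 + 160) + 12*6) = -882 + (158 + 72) = -882 + 230 = -652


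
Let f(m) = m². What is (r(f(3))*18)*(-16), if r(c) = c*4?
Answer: -10368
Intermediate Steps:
r(c) = 4*c
(r(f(3))*18)*(-16) = ((4*3²)*18)*(-16) = ((4*9)*18)*(-16) = (36*18)*(-16) = 648*(-16) = -10368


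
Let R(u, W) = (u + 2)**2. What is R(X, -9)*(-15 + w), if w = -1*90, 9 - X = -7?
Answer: -34020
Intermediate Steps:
X = 16 (X = 9 - 1*(-7) = 9 + 7 = 16)
R(u, W) = (2 + u)**2
w = -90
R(X, -9)*(-15 + w) = (2 + 16)**2*(-15 - 90) = 18**2*(-105) = 324*(-105) = -34020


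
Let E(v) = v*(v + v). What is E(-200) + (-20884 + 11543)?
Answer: 70659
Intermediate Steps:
E(v) = 2*v² (E(v) = v*(2*v) = 2*v²)
E(-200) + (-20884 + 11543) = 2*(-200)² + (-20884 + 11543) = 2*40000 - 9341 = 80000 - 9341 = 70659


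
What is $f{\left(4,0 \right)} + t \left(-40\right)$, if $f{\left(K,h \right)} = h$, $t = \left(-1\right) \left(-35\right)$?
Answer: $-1400$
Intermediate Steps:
$t = 35$
$f{\left(4,0 \right)} + t \left(-40\right) = 0 + 35 \left(-40\right) = 0 - 1400 = -1400$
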